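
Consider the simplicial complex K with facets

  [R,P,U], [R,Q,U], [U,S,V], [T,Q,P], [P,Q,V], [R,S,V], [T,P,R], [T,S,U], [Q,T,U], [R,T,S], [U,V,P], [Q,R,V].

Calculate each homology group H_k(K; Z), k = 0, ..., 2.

We work with the vertex ordering P < Q < R < S < T < U < V. The simplices of K, each written with vertices in increasing order, are:

  0-simplices (7): P, Q, R, S, T, U, V
  1-simplices (18): PQ, PR, PT, PU, PV, QR, QT, QU, QV, RS, RT, RU, RV, ST, SU, SV, TU, UV
  2-simplices (12): PQT, PQV, PRT, PRU, PUV, QRU, QRV, QTU, RST, RSV, STU, SUV

so the chain groups are C_0 ≅ Z^7, C_1 ≅ Z^18, C_2 ≅ Z^12.

Boundary ∂_1: C_1 → C_0 sends each edge [p,q] (with p < q) to q − p. For instance
  ∂QV = V − Q.
This gives a 7×18 integer matrix of rank 6; reducing to Smith normal form yields diagonal entries (1,1,1,1,1,1).

The boundary map ∂_2: C_2 → C_1 maps a triangle to the signed sum of its edges. For instance
  ∂PQV = QV − PV + PQ,
  ∂QRV = RV − QV + QR.
As a 18×12 matrix over Z this has rank 12, with invariant factors (1,1,1,1,1,1,1,1,1,1,1,2).

Now H_k = ker ∂_k / im ∂_{k+1}, so:

  H_0: rank C_0 − rank ∂_1 = 7 − 6 = 1, and the invariant factors of ∂_1 are all 1, so H_0 ≅ Z.
  H_1: rank ker ∂_1 − rank ∂_2 = (18 − 6) − 12 = 0, and ∂_2 has invariant factor 2 > 1, so H_1 ≅ Z/2.
  H_2: rank ker ∂_2 − rank ∂_3 = (12 − 12) − 0 = 0, and there is no ∂_3, so H_2 ≅ 0.

As a check, the Euler characteristic is 7 − 18 + 12 = 1, which agrees with 1 − 0 + 0 = 1.
(K is a triangulation of the real projective plane RP^2.)

H_0 = Z,  H_1 = Z/2,  H_2 = 0.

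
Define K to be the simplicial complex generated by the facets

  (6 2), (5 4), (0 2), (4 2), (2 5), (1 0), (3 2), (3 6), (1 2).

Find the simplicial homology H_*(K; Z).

H_0 ≅ Z,  H_1 ≅ Z^3.

We work with the vertex ordering 0 < 1 < 2 < 3 < 4 < 5 < 6. The simplices of K, each written with vertices in increasing order, are:

  0-simplices (7): [0], [1], [2], [3], [4], [5], [6]
  1-simplices (9): [0,1], [0,2], [1,2], [2,3], [2,4], [2,5], [2,6], [3,6], [4,5]

so the chain groups are C_0 ≅ Z^7, C_1 ≅ Z^9.

Boundary ∂_1: C_1 → C_0 maps an edge to its endpoints' difference, ∂[p,q] = q − p. For instance
  ∂[2,3] = [3] − [2].
The resulting 7×9 matrix has rank 6, and its Smith normal form has invariant factors (1,1,1,1,1,1).

From H_k ≅ ker(∂_k) / im(∂_{k+1}) we obtain:

  H_0: rank C_0 − rank ∂_1 = 7 − 6 = 1, and the invariant factors of ∂_1 are all 1, so H_0 = Z.
  H_1: rank ker ∂_1 − rank ∂_2 = (9 − 6) − 0 = 3, and there is no ∂_2, so H_1 = Z^3.

(K is a triangulation of a wedge of 3 circles.)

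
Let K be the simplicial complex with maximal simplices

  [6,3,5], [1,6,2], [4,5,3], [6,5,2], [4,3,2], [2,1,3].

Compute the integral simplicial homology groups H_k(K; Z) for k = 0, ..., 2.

K has 6 vertices, 12 edges, 6 triangles.
rank ∂_0 = 0, rank ∂_1 = 5 ⇒ b_0 = 6 − 0 − 5 = 1; all invariant factors of ∂_1 are 1 so no torsion. So H_0 ≅ Z.
rank ∂_1 = 5, rank ∂_2 = 6 ⇒ b_1 = 12 − 5 − 6 = 1; all invariant factors of ∂_2 are 1 so no torsion. So H_1 ≅ Z.
rank ∂_2 = 6, rank ∂_3 = 0 ⇒ b_2 = 6 − 6 − 0 = 0. So H_2 ≅ 0.

H_0 = Z,  H_1 = Z,  H_2 = 0.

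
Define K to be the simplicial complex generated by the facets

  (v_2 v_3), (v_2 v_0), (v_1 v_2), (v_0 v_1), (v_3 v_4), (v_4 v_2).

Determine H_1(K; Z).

H_1 ≅ Z^2.

We work with the vertex ordering v_0 < v_1 < v_2 < v_3 < v_4. The simplices of K, each written with vertices in increasing order, are:

  0-simplices (5): [v_0], [v_1], [v_2], [v_3], [v_4]
  1-simplices (6): [v_0,v_1], [v_0,v_2], [v_1,v_2], [v_2,v_3], [v_2,v_4], [v_3,v_4]

giving chain groups C_0 ≅ Z^5, C_1 ≅ Z^6.

∂_1: C_1 → C_0 sends each edge [p,q] (with p < q) to q − p. For instance
  ∂[v_1,v_2] = [v_2] − [v_1].
As a 5×6 matrix over Z this has rank 4, with invariant factors (1,1,1,1).

Reading off H_k = ker ∂_k / im ∂_{k+1}:

  H_1: rank ker ∂_1 − rank ∂_2 = (6 − 4) − 0 = 2, and there is no ∂_2, so H_1 ≅ Z^2.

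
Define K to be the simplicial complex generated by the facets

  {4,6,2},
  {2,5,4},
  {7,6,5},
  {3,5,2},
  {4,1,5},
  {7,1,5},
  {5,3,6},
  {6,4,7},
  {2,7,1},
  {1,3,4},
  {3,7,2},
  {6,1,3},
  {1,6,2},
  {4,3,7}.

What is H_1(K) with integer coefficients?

H_1 = Z^2.

We work with the vertex ordering 1 < 2 < 3 < 4 < 5 < 6 < 7. The simplices of K, each written with vertices in increasing order, are:

  0-simplices (7): [1], [2], [3], [4], [5], [6], [7]
  1-simplices (21): [1,2], [1,3], [1,4], [1,5], [1,6], [1,7], [2,3], [2,4], [2,5], [2,6], [2,7], [3,4], [3,5], [3,6], [3,7], [4,5], [4,6], [4,7], [5,6], [5,7], [6,7]
  2-simplices (14): [1,2,6], [1,2,7], [1,3,4], [1,3,6], [1,4,5], [1,5,7], [2,3,5], [2,3,7], [2,4,5], [2,4,6], [3,4,7], [3,5,6], [4,6,7], [5,6,7]

Hence C_0 ≅ Z^7, C_1 ≅ Z^21, C_2 ≅ Z^14.

∂_1: C_1 → C_0 sends each edge [p,q] (with p < q) to q − p. For instance
  ∂[2,5] = [5] − [2].
The 7×21 boundary matrix has rank 6 and Smith normal form diag(1,1,1,1,1,1).

Boundary ∂_2: C_2 → C_1 acts by ∂[p,q,r] = [q,r] − [p,r] + [p,q]. For instance
  ∂[2,3,5] = [3,5] − [2,5] + [2,3],
  ∂[3,5,6] = [5,6] − [3,6] + [3,5].
This gives a 21×14 integer matrix of rank 13; reducing to Smith normal form yields diagonal entries (1,1,1,1,1,1,1,1,1,1,1,1,1).

From H_k ≅ ker(∂_k) / im(∂_{k+1}) we obtain:

  H_1: rank ker ∂_1 − rank ∂_2 = (21 − 6) − 13 = 2, and the invariant factors of ∂_2 are all 1, so H_1 = Z^2.

(K is a triangulation of the torus T^2.)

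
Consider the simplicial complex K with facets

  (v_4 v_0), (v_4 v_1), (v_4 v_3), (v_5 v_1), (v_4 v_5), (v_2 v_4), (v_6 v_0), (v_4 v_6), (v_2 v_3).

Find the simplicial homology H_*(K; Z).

Fix the vertex order v_0 < v_1 < v_2 < v_3 < v_4 < v_5 < v_6 and write every simplex with vertices in increasing order. Then dim K = 1 and the simplices of K are:

  0-simplices (7): [v_0], [v_1], [v_2], [v_3], [v_4], [v_5], [v_6]
  1-simplices (9): [v_0,v_4], [v_0,v_6], [v_1,v_4], [v_1,v_5], [v_2,v_3], [v_2,v_4], [v_3,v_4], [v_4,v_5], [v_4,v_6]

so the chain groups are C_0 ≅ Z^7, C_1 ≅ Z^9.

The boundary map ∂_1: C_1 → C_0 is given by ∂[p,q] = [q] − [p].
The resulting 7×9 matrix has rank 6, and its Smith normal form has invariant factors (1,1,1,1,1,1).

From H_k ≅ ker(∂_k) / im(∂_{k+1}) we obtain:

  H_0: rank C_0 − rank ∂_1 = 7 − 6 = 1, and the invariant factors of ∂_1 are all 1, so H_0 = Z.
  H_1: rank ker ∂_1 − rank ∂_2 = (9 − 6) − 0 = 3, and there is no ∂_2, so H_1 = Z^3.

(K is a triangulation of a wedge of 3 circles.)

H_0 = Z,  H_1 = Z^3.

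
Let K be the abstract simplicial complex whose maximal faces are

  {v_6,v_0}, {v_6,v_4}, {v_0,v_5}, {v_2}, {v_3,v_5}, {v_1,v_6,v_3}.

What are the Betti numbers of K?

Order the vertices as v_0 < v_1 < v_2 < v_3 < v_4 < v_5 < v_6. Listing each simplex with vertices in this order, K has dimension 2 with simplices:

  0-simplices (7): [v_0], [v_1], [v_2], [v_3], [v_4], [v_5], [v_6]
  1-simplices (7): [v_0,v_5], [v_0,v_6], [v_1,v_3], [v_1,v_6], [v_3,v_5], [v_3,v_6], [v_4,v_6]
  2-simplices (1): [v_1,v_3,v_6]

giving chain groups C_0 ≅ Z^7, C_1 ≅ Z^7, C_2 ≅ Z^1.

∂_1: C_1 → C_0 maps an edge to its endpoints' difference, ∂[p,q] = q − p.
This gives a 7×7 integer matrix of rank 5; reducing to Smith normal form yields diagonal entries (1,1,1,1,1).

Boundary ∂_2: C_2 → C_1 acts by ∂[p,q,r] = [q,r] − [p,r] + [p,q]. For instance
  ∂[v_1,v_3,v_6] = [v_3,v_6] − [v_1,v_6] + [v_1,v_3].
The resulting 7×1 matrix has rank 1, and its Smith normal form has invariant factors (1).

Now H_k = ker ∂_k / im ∂_{k+1}, so:

  H_0: rank C_0 − rank ∂_1 = 7 − 5 = 2, and the invariant factors of ∂_1 are all 1, so H_0 ≅ Z^2.
  H_1: rank ker ∂_1 − rank ∂_2 = (7 − 5) − 1 = 1, and the invariant factors of ∂_2 are all 1, so H_1 ≅ Z.
  H_2: rank ker ∂_2 − rank ∂_3 = (1 − 1) − 0 = 0, and there is no ∂_3, so H_2 ≅ 0.

As a check, the Euler characteristic is 7 − 7 + 1 = 1, which agrees with 2 − 1 + 0 = 1.

Hence the Betti numbers are b_0 = 2, b_1 = 1, b_2 = 0.

b_0 = 2, b_1 = 1, b_2 = 0.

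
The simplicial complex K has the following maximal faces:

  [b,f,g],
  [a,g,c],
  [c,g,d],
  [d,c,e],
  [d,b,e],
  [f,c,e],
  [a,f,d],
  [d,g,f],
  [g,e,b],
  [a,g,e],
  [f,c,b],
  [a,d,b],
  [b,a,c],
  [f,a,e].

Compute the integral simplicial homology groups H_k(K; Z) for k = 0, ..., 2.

Take the total order a < b < c < d < e < f < g on the vertex set. Then K (dimension 2) consists of the simplices:

  0-simplices (7): a, b, c, d, e, f, g
  1-simplices (21): ab, ac, ad, ae, af, ag, bc, bd, be, bf, bg, cd, ce, cf, cg, de, df, dg, ef, eg, fg
  2-simplices (14): abc, abd, acg, adf, aef, aeg, bcf, bde, beg, bfg, cde, cdg, cef, dfg

giving chain groups C_0 ≅ Z^7, C_1 ≅ Z^21, C_2 ≅ Z^14.

Boundary ∂_1: C_1 → C_0 maps an edge to its endpoints' difference, ∂[p,q] = q − p. For instance
  ∂de = e − d.
This gives a 7×21 integer matrix of rank 6; reducing to Smith normal form yields diagonal entries (1,1,1,1,1,1).

Boundary ∂_2: C_2 → C_1 sends each 2-simplex [p,q,r] to [q,r] − [p,r] + [p,q]. For instance
  ∂abd = bd − ad + ab,
  ∂adf = df − af + ad.
The resulting 21×14 matrix has rank 13, and its Smith normal form has invariant factors (1,1,1,1,1,1,1,1,1,1,1,1,1).

Reading off H_k = ker ∂_k / im ∂_{k+1}:

  H_0: rank C_0 − rank ∂_1 = 7 − 6 = 1, and the invariant factors of ∂_1 are all 1, so H_0 = Z.
  H_1: rank ker ∂_1 − rank ∂_2 = (21 − 6) − 13 = 2, and the invariant factors of ∂_2 are all 1, so H_1 = Z^2.
  H_2: rank ker ∂_2 − rank ∂_3 = (14 − 13) − 0 = 1, and there is no ∂_3, so H_2 = Z.

As a check, the Euler characteristic is 7 − 21 + 14 = 0, which agrees with 1 − 2 + 1 = 0.

H_0 = Z,  H_1 = Z^2,  H_2 = Z.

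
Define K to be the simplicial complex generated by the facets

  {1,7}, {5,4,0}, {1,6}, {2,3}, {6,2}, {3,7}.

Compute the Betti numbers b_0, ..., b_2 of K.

b_0 = 2, b_1 = 1, b_2 = 0.

K has 8 vertices, 8 edges, 1 triangle.
rank ∂_0 = 0, rank ∂_1 = 6 ⇒ b_0 = 8 − 0 − 6 = 2; all invariant factors of ∂_1 are 1 so no torsion. So H_0 ≅ Z^2.
rank ∂_1 = 6, rank ∂_2 = 1 ⇒ b_1 = 8 − 6 − 1 = 1; all invariant factors of ∂_2 are 1 so no torsion. So H_1 ≅ Z.
rank ∂_2 = 1, rank ∂_3 = 0 ⇒ b_2 = 1 − 1 − 0 = 0. So H_2 ≅ 0.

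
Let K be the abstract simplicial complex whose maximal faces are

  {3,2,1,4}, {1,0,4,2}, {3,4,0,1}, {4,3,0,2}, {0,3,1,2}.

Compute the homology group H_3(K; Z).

H_3 = Z.

Fix the vertex order 0 < 1 < 2 < 3 < 4 and write every simplex with vertices in increasing order. Then dim K = 3 and the simplices of K are:

  0-simplices (5): [0], [1], [2], [3], [4]
  1-simplices (10): [0,1], [0,2], [0,3], [0,4], [1,2], [1,3], [1,4], [2,3], [2,4], [3,4]
  2-simplices (10): [0,1,2], [0,1,3], [0,1,4], [0,2,3], [0,2,4], [0,3,4], [1,2,3], [1,2,4], [1,3,4], [2,3,4]
  3-simplices (5): [0,1,2,3], [0,1,2,4], [0,1,3,4], [0,2,3,4], [1,2,3,4]

Hence C_0 ≅ Z^5, C_1 ≅ Z^10, C_2 ≅ Z^10, C_3 ≅ Z^5.

Boundary ∂_1: C_1 → C_0 maps an edge to its endpoints' difference, ∂[p,q] = q − p. For instance
  ∂[0,4] = [4] − [0].
The resulting 5×10 matrix has rank 4, and its Smith normal form has invariant factors (1,1,1,1).

The boundary map ∂_2: C_2 → C_1 acts by ∂[p,q,r] = [q,r] − [p,r] + [p,q]. For instance
  ∂[0,2,4] = [2,4] − [0,4] + [0,2],
  ∂[1,2,4] = [2,4] − [1,4] + [1,2].
The resulting 10×10 matrix has rank 6, and its Smith normal form has invariant factors (1,1,1,1,1,1).

The boundary map ∂_3: C_3 → C_2 sends each 3-simplex σ to the alternating sum Σ_i (−1)^i (σ with its i-th vertex removed). For instance
  ∂[1,2,3,4] = [2,3,4] − [1,3,4] + [1,2,4] − [1,2,3],
  ∂[0,1,2,3] = [1,2,3] − [0,2,3] + [0,1,3] − [0,1,2].
The 10×5 boundary matrix has rank 4 and Smith normal form diag(1,1,1,1).

Computing H_k = (kernel of ∂_k) / (image of ∂_{k+1}):

  H_3: rank ker ∂_3 − rank ∂_4 = (5 − 4) − 0 = 1, and there is no ∂_4, so H_3 = Z.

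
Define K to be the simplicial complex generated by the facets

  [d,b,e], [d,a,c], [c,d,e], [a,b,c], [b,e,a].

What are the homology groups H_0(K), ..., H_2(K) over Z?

H_0 = Z,  H_1 = Z,  H_2 = 0.

We work with the vertex ordering a < b < c < d < e. The simplices of K, each written with vertices in increasing order, are:

  0-simplices (5): a, b, c, d, e
  1-simplices (10): ab, ac, ad, ae, bc, bd, be, cd, ce, de
  2-simplices (5): abc, abe, acd, bde, cde

giving chain groups C_0 ≅ Z^5, C_1 ≅ Z^10, C_2 ≅ Z^5.

Boundary ∂_1: C_1 → C_0 is given by ∂[p,q] = [q] − [p].
This gives a 5×10 integer matrix of rank 4; reducing to Smith normal form yields diagonal entries (1,1,1,1).

Boundary ∂_2: C_2 → C_1 maps a triangle to the signed sum of its edges. For instance
  ∂bde = de − be + bd,
  ∂acd = cd − ad + ac.
The 10×5 boundary matrix has rank 5 and Smith normal form diag(1,1,1,1,1).

Computing H_k = (kernel of ∂_k) / (image of ∂_{k+1}):

  H_0: rank C_0 − rank ∂_1 = 5 − 4 = 1, and the invariant factors of ∂_1 are all 1, so H_0 ≅ Z.
  H_1: rank ker ∂_1 − rank ∂_2 = (10 − 4) − 5 = 1, and the invariant factors of ∂_2 are all 1, so H_1 ≅ Z.
  H_2: rank ker ∂_2 − rank ∂_3 = (5 − 5) − 0 = 0, and there is no ∂_3, so H_2 ≅ 0.

(K is a triangulation of the Möbius band.)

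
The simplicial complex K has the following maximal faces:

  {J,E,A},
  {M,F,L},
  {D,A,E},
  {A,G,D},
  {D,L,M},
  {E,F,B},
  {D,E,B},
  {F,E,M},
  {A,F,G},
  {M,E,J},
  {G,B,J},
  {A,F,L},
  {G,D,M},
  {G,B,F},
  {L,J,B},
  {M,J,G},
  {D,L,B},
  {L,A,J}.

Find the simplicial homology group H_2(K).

H_2 = Z.

We work with the vertex ordering A < B < D < E < F < G < J < L < M. The simplices of K, each written with vertices in increasing order, are:

  0-simplices (9): A, B, D, E, F, G, J, L, M
  1-simplices (27): AD, AE, AF, AG, AJ, AL, BD, BE, BF, BG, BJ, BL, DE, DG, DL, DM, EF, EJ, EM, FG, FL, FM, GJ, GM, JL, JM, LM
  2-simplices (18): ADE, ADG, AEJ, AFG, AFL, AJL, BDE, BDL, BEF, BFG, BGJ, BJL, DGM, DLM, EFM, EJM, FLM, GJM

Hence C_0 ≅ Z^9, C_1 ≅ Z^27, C_2 ≅ Z^18.

The boundary map ∂_1: C_1 → C_0 sends each edge [p,q] (with p < q) to q − p. For instance
  ∂BE = E − B.
The 9×27 boundary matrix has rank 8 and Smith normal form diag(1,1,1,1,1,1,1,1).

Boundary ∂_2: C_2 → C_1 acts by ∂[p,q,r] = [q,r] − [p,r] + [p,q]. For instance
  ∂AJL = JL − AL + AJ,
  ∂ADG = DG − AG + AD.
The resulting 27×18 matrix has rank 17, and its Smith normal form has invariant factors (1,1,1,1,1,1,1,1,1,1,1,1,1,1,1,1,1).

From H_k ≅ ker(∂_k) / im(∂_{k+1}) we obtain:

  H_2: rank ker ∂_2 − rank ∂_3 = (18 − 17) − 0 = 1, and there is no ∂_3, so H_2 ≅ Z.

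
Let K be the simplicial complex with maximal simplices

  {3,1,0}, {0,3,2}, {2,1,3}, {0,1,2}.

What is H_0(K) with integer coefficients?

H_0 ≅ Z.

Take the total order 0 < 1 < 2 < 3 on the vertex set. Then K (dimension 2) consists of the simplices:

  0-simplices (4): [0], [1], [2], [3]
  1-simplices (6): [0,1], [0,2], [0,3], [1,2], [1,3], [2,3]
  2-simplices (4): [0,1,2], [0,1,3], [0,2,3], [1,2,3]

giving chain groups C_0 ≅ Z^4, C_1 ≅ Z^6, C_2 ≅ Z^4.

The boundary map ∂_1: C_1 → C_0 sends each edge [p,q] (with p < q) to q − p. For instance
  ∂[0,3] = [3] − [0].
As a 4×6 matrix over Z this has rank 3, with invariant factors (1,1,1).

Boundary ∂_2: C_2 → C_1 sends each 2-simplex [p,q,r] to [q,r] − [p,r] + [p,q]. For instance
  ∂[1,2,3] = [2,3] − [1,3] + [1,2],
  ∂[0,1,2] = [1,2] − [0,2] + [0,1].
This gives a 6×4 integer matrix of rank 3; reducing to Smith normal form yields diagonal entries (1,1,1).

Computing H_k = (kernel of ∂_k) / (image of ∂_{k+1}):

  H_0: rank C_0 − rank ∂_1 = 4 − 3 = 1, and the invariant factors of ∂_1 are all 1, so H_0 = Z.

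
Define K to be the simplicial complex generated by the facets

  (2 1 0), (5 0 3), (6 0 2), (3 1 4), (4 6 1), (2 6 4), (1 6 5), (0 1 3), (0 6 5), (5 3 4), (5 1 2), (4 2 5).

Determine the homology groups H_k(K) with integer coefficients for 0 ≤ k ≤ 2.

Order the vertices as 0 < 1 < 2 < 3 < 4 < 5 < 6. Listing each simplex with vertices in this order, K has dimension 2 with simplices:

  0-simplices (7): [0], [1], [2], [3], [4], [5], [6]
  1-simplices (18): [0,1], [0,2], [0,3], [0,5], [0,6], [1,2], [1,3], [1,4], [1,5], [1,6], [2,4], [2,5], [2,6], [3,4], [3,5], [4,5], [4,6], [5,6]
  2-simplices (12): [0,1,2], [0,1,3], [0,2,6], [0,3,5], [0,5,6], [1,2,5], [1,3,4], [1,4,6], [1,5,6], [2,4,5], [2,4,6], [3,4,5]

giving chain groups C_0 ≅ Z^7, C_1 ≅ Z^18, C_2 ≅ Z^12.

The boundary map ∂_1: C_1 → C_0 is given by ∂[p,q] = [q] − [p]. For instance
  ∂[2,6] = [6] − [2].
As a 7×18 matrix over Z this has rank 6, with invariant factors (1,1,1,1,1,1).

∂_2: C_2 → C_1 maps a triangle to the signed sum of its edges. For instance
  ∂[1,5,6] = [5,6] − [1,6] + [1,5],
  ∂[3,4,5] = [4,5] − [3,5] + [3,4].
As a 18×12 matrix over Z this has rank 12, with invariant factors (1,1,1,1,1,1,1,1,1,1,1,2).

Reading off H_k = ker ∂_k / im ∂_{k+1}:

  H_0: rank C_0 − rank ∂_1 = 7 − 6 = 1, and the invariant factors of ∂_1 are all 1, so H_0 = Z.
  H_1: rank ker ∂_1 − rank ∂_2 = (18 − 6) − 12 = 0, and ∂_2 has invariant factor 2 > 1, so H_1 = Z/2Z.
  H_2: rank ker ∂_2 − rank ∂_3 = (12 − 12) − 0 = 0, and there is no ∂_3, so H_2 = 0.

As a check, the Euler characteristic is 7 − 18 + 12 = 1, which agrees with 1 − 0 + 0 = 1.

H_0 = Z,  H_1 = Z/2Z,  H_2 = 0.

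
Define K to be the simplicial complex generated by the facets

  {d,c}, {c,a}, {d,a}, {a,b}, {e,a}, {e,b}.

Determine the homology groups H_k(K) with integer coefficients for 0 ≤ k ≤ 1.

K has 5 vertices, 6 edges.
rank ∂_0 = 0, rank ∂_1 = 4 ⇒ b_0 = 5 − 0 − 4 = 1; all invariant factors of ∂_1 are 1 so no torsion. So H_0 ≅ Z.
rank ∂_1 = 4, rank ∂_2 = 0 ⇒ b_1 = 6 − 4 − 0 = 2. So H_1 ≅ Z^2.

H_0 = Z,  H_1 = Z^2.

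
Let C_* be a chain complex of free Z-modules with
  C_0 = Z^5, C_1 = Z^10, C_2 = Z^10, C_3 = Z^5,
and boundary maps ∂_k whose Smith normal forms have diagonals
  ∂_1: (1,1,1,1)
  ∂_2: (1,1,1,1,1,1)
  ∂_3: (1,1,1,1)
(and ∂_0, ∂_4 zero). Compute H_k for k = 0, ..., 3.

H_0: b_0 = 5 − 0 − 4 = 1; torsion from ∂_1 factors > 1: none. So H_0 = Z.
H_1: b_1 = 10 − 4 − 6 = 0; torsion from ∂_2 factors > 1: none. So H_1 = 0.
H_2: b_2 = 10 − 6 − 4 = 0; torsion from ∂_3 factors > 1: none. So H_2 = 0.
H_3: b_3 = 5 − 4 − 0 = 1; torsion from ∂_4 factors > 1: none. So H_3 = Z.

H_0 = Z,  H_1 = 0,  H_2 = 0,  H_3 = Z.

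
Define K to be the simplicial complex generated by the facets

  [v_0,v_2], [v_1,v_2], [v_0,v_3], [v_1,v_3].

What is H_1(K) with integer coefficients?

H_1 = Z.

Fix the vertex order v_0 < v_1 < v_2 < v_3 and write every simplex with vertices in increasing order. Then dim K = 1 and the simplices of K are:

  0-simplices (4): [v_0], [v_1], [v_2], [v_3]
  1-simplices (4): [v_0,v_2], [v_0,v_3], [v_1,v_2], [v_1,v_3]

so the chain groups are C_0 ≅ Z^4, C_1 ≅ Z^4.

Boundary ∂_1: C_1 → C_0 sends each edge [p,q] (with p < q) to q − p.
This gives a 4×4 integer matrix of rank 3; reducing to Smith normal form yields diagonal entries (1,1,1).

Computing H_k = (kernel of ∂_k) / (image of ∂_{k+1}):

  H_1: rank ker ∂_1 − rank ∂_2 = (4 − 3) − 0 = 1, and there is no ∂_2, so H_1 = Z.

(K is a triangulation of the circle S^1.)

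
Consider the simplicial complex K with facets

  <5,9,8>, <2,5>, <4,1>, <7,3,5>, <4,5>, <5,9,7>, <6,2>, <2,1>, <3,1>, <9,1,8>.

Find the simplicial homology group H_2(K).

Take the total order 1 < 2 < 3 < 4 < 5 < 6 < 7 < 8 < 9 on the vertex set. Then K (dimension 2) consists of the simplices:

  0-simplices (9): [1], [2], [3], [4], [5], [6], [7], [8], [9]
  1-simplices (15): [1,2], [1,3], [1,4], [1,8], [1,9], [2,5], [2,6], [3,5], [3,7], [4,5], [5,7], [5,8], [5,9], [7,9], [8,9]
  2-simplices (4): [1,8,9], [3,5,7], [5,7,9], [5,8,9]

so the chain groups are C_0 ≅ Z^9, C_1 ≅ Z^15, C_2 ≅ Z^4.

Boundary ∂_1: C_1 → C_0 is given by ∂[p,q] = [q] − [p].
The resulting 9×15 matrix has rank 8, and its Smith normal form has invariant factors (1,1,1,1,1,1,1,1).

The boundary map ∂_2: C_2 → C_1 sends each 2-simplex [p,q,r] to [q,r] − [p,r] + [p,q]. For instance
  ∂[5,7,9] = [7,9] − [5,9] + [5,7],
  ∂[5,8,9] = [8,9] − [5,9] + [5,8].
As a 15×4 matrix over Z this has rank 4, with invariant factors (1,1,1,1).

Computing H_k = (kernel of ∂_k) / (image of ∂_{k+1}):

  H_2: rank ker ∂_2 − rank ∂_3 = (4 − 4) − 0 = 0, and there is no ∂_3, so H_2 ≅ 0.

H_2 ≅ 0.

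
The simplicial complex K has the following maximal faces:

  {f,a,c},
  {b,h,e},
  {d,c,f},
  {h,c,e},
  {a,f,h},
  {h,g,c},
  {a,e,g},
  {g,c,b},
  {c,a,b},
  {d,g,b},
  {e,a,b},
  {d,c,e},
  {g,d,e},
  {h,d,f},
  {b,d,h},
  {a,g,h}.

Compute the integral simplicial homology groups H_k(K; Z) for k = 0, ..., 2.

Take the total order a < b < c < d < e < f < g < h on the vertex set. Then K (dimension 2) consists of the simplices:

  0-simplices (8): a, b, c, d, e, f, g, h
  1-simplices (24): ab, ac, ae, af, ag, ah, bc, bd, be, bg, bh, cd, ce, cf, cg, ch, de, df, dg, dh, eg, eh, fh, gh
  2-simplices (16): abc, abe, acf, aeg, afh, agh, bcg, bdg, bdh, beh, cde, cdf, ceh, cgh, deg, dfh

Hence C_0 ≅ Z^8, C_1 ≅ Z^24, C_2 ≅ Z^16.

∂_1: C_1 → C_0 sends each edge [p,q] (with p < q) to q − p. For instance
  ∂ce = e − c.
The resulting 8×24 matrix has rank 7, and its Smith normal form has invariant factors (1,1,1,1,1,1,1).

Boundary ∂_2: C_2 → C_1 acts by ∂[p,q,r] = [q,r] − [p,r] + [p,q]. For instance
  ∂cgh = gh − ch + cg,
  ∂agh = gh − ah + ag.
This gives a 24×16 integer matrix of rank 15; reducing to Smith normal form yields diagonal entries (1,1,1,1,1,1,1,1,1,1,1,1,1,1,1).

Now H_k = ker ∂_k / im ∂_{k+1}, so:

  H_0: rank C_0 − rank ∂_1 = 8 − 7 = 1, and the invariant factors of ∂_1 are all 1, so H_0 = Z.
  H_1: rank ker ∂_1 − rank ∂_2 = (24 − 7) − 15 = 2, and the invariant factors of ∂_2 are all 1, so H_1 = Z^2.
  H_2: rank ker ∂_2 − rank ∂_3 = (16 − 15) − 0 = 1, and there is no ∂_3, so H_2 = Z.

As a check, the Euler characteristic is 8 − 24 + 16 = 0, which agrees with 1 − 2 + 1 = 0.

H_0 = Z,  H_1 = Z^2,  H_2 = Z.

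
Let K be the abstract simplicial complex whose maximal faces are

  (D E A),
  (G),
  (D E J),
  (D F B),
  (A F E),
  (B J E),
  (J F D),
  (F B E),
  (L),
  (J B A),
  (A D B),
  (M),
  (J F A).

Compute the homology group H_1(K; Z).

H_1 ≅ Z/2.

Order the vertices as A < B < D < E < F < G < J < L < M. Listing each simplex with vertices in this order, K has dimension 2 with simplices:

  0-simplices (9): A, B, D, E, F, G, J, L, M
  1-simplices (15): AB, AD, AE, AF, AJ, BD, BE, BF, BJ, DE, DF, DJ, EF, EJ, FJ
  2-simplices (10): ABD, ABJ, ADE, AEF, AFJ, BDF, BEF, BEJ, DEJ, DFJ

giving chain groups C_0 ≅ Z^9, C_1 ≅ Z^15, C_2 ≅ Z^10.

The boundary map ∂_1: C_1 → C_0 maps an edge to its endpoints' difference, ∂[p,q] = q − p. For instance
  ∂FJ = J − F.
As a 9×15 matrix over Z this has rank 5, with invariant factors (1,1,1,1,1).

∂_2: C_2 → C_1 sends each 2-simplex [p,q,r] to [q,r] − [p,r] + [p,q]. For instance
  ∂ABJ = BJ − AJ + AB,
  ∂AFJ = FJ − AJ + AF.
As a 15×10 matrix over Z this has rank 10, with invariant factors (1,1,1,1,1,1,1,1,1,2).

Computing H_k = (kernel of ∂_k) / (image of ∂_{k+1}):

  H_1: rank ker ∂_1 − rank ∂_2 = (15 − 5) − 10 = 0, and ∂_2 has invariant factor 2 > 1, so H_1 = Z/2.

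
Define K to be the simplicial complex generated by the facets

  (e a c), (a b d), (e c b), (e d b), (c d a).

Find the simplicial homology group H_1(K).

We work with the vertex ordering a < b < c < d < e. The simplices of K, each written with vertices in increasing order, are:

  0-simplices (5): a, b, c, d, e
  1-simplices (10): ab, ac, ad, ae, bc, bd, be, cd, ce, de
  2-simplices (5): abd, acd, ace, bce, bde

so the chain groups are C_0 ≅ Z^5, C_1 ≅ Z^10, C_2 ≅ Z^5.

The boundary map ∂_1: C_1 → C_0 maps an edge to its endpoints' difference, ∂[p,q] = q − p. For instance
  ∂cd = d − c.
As a 5×10 matrix over Z this has rank 4, with invariant factors (1,1,1,1).

The boundary map ∂_2: C_2 → C_1 maps a triangle to the signed sum of its edges. For instance
  ∂bde = de − be + bd,
  ∂ace = ce − ae + ac.
This gives a 10×5 integer matrix of rank 5; reducing to Smith normal form yields diagonal entries (1,1,1,1,1).

Now H_k = ker ∂_k / im ∂_{k+1}, so:

  H_1: rank ker ∂_1 − rank ∂_2 = (10 − 4) − 5 = 1, and the invariant factors of ∂_2 are all 1, so H_1 = Z.

H_1 = Z.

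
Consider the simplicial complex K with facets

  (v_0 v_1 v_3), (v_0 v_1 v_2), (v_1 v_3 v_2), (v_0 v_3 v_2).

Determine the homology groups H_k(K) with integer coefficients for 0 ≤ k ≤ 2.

We work with the vertex ordering v_0 < v_1 < v_2 < v_3. The simplices of K, each written with vertices in increasing order, are:

  0-simplices (4): [v_0], [v_1], [v_2], [v_3]
  1-simplices (6): [v_0,v_1], [v_0,v_2], [v_0,v_3], [v_1,v_2], [v_1,v_3], [v_2,v_3]
  2-simplices (4): [v_0,v_1,v_2], [v_0,v_1,v_3], [v_0,v_2,v_3], [v_1,v_2,v_3]

Hence C_0 ≅ Z^4, C_1 ≅ Z^6, C_2 ≅ Z^4.

The boundary map ∂_1: C_1 → C_0 sends each edge [p,q] (with p < q) to q − p.
As a 4×6 matrix over Z this has rank 3, with invariant factors (1,1,1).

∂_2: C_2 → C_1 maps a triangle to the signed sum of its edges. For instance
  ∂[v_1,v_2,v_3] = [v_2,v_3] − [v_1,v_3] + [v_1,v_2],
  ∂[v_0,v_2,v_3] = [v_2,v_3] − [v_0,v_3] + [v_0,v_2].
The 6×4 boundary matrix has rank 3 and Smith normal form diag(1,1,1).

Reading off H_k = ker ∂_k / im ∂_{k+1}:

  H_0: rank C_0 − rank ∂_1 = 4 − 3 = 1, and the invariant factors of ∂_1 are all 1, so H_0 ≅ Z.
  H_1: rank ker ∂_1 − rank ∂_2 = (6 − 3) − 3 = 0, and the invariant factors of ∂_2 are all 1, so H_1 ≅ 0.
  H_2: rank ker ∂_2 − rank ∂_3 = (4 − 3) − 0 = 1, and there is no ∂_3, so H_2 ≅ Z.

As a check, the Euler characteristic is 4 − 6 + 4 = 2, which agrees with 1 − 0 + 1 = 2.

H_0 ≅ Z,  H_1 = 0,  H_2 ≅ Z.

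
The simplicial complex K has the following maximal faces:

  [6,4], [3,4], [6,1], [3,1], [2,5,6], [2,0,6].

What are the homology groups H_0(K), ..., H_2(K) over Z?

Order the vertices as 0 < 1 < 2 < 3 < 4 < 5 < 6. Listing each simplex with vertices in this order, K has dimension 2 with simplices:

  0-simplices (7): [0], [1], [2], [3], [4], [5], [6]
  1-simplices (9): [0,2], [0,6], [1,3], [1,6], [2,5], [2,6], [3,4], [4,6], [5,6]
  2-simplices (2): [0,2,6], [2,5,6]

giving chain groups C_0 ≅ Z^7, C_1 ≅ Z^9, C_2 ≅ Z^2.

The boundary map ∂_1: C_1 → C_0 is given by ∂[p,q] = [q] − [p].
This gives a 7×9 integer matrix of rank 6; reducing to Smith normal form yields diagonal entries (1,1,1,1,1,1).

The boundary map ∂_2: C_2 → C_1 maps a triangle to the signed sum of its edges. For instance
  ∂[2,5,6] = [5,6] − [2,6] + [2,5],
  ∂[0,2,6] = [2,6] − [0,6] + [0,2].
This gives a 9×2 integer matrix of rank 2; reducing to Smith normal form yields diagonal entries (1,1).

Computing H_k = (kernel of ∂_k) / (image of ∂_{k+1}):

  H_0: rank C_0 − rank ∂_1 = 7 − 6 = 1, and the invariant factors of ∂_1 are all 1, so H_0 ≅ Z.
  H_1: rank ker ∂_1 − rank ∂_2 = (9 − 6) − 2 = 1, and the invariant factors of ∂_2 are all 1, so H_1 ≅ Z.
  H_2: rank ker ∂_2 − rank ∂_3 = (2 − 2) − 0 = 0, and there is no ∂_3, so H_2 ≅ 0.

As a check, the Euler characteristic is 7 − 9 + 2 = 0, which agrees with 1 − 1 + 0 = 0.

H_0 ≅ Z,  H_1 ≅ Z,  H_2 = 0.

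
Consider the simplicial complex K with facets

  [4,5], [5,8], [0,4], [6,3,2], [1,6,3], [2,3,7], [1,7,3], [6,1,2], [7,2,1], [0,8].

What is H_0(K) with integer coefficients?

K has 9 vertices, 13 edges, 6 triangles.
rank ∂_0 = 0, rank ∂_1 = 7 ⇒ b_0 = 9 − 0 − 7 = 2; all invariant factors of ∂_1 are 1 so no torsion. So H_0 ≅ Z^2.

H_0 = Z^2.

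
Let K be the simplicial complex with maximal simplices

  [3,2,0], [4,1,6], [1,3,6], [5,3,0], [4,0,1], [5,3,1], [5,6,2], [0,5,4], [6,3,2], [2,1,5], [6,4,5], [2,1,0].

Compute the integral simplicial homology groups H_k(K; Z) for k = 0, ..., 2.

We work with the vertex ordering 0 < 1 < 2 < 3 < 4 < 5 < 6. The simplices of K, each written with vertices in increasing order, are:

  0-simplices (7): [0], [1], [2], [3], [4], [5], [6]
  1-simplices (18): [0,1], [0,2], [0,3], [0,4], [0,5], [1,2], [1,3], [1,4], [1,5], [1,6], [2,3], [2,5], [2,6], [3,5], [3,6], [4,5], [4,6], [5,6]
  2-simplices (12): [0,1,2], [0,1,4], [0,2,3], [0,3,5], [0,4,5], [1,2,5], [1,3,5], [1,3,6], [1,4,6], [2,3,6], [2,5,6], [4,5,6]

giving chain groups C_0 ≅ Z^7, C_1 ≅ Z^18, C_2 ≅ Z^12.

Boundary ∂_1: C_1 → C_0 sends each edge [p,q] (with p < q) to q − p. For instance
  ∂[1,3] = [3] − [1].
As a 7×18 matrix over Z this has rank 6, with invariant factors (1,1,1,1,1,1).

The boundary map ∂_2: C_2 → C_1 acts by ∂[p,q,r] = [q,r] − [p,r] + [p,q]. For instance
  ∂[2,3,6] = [3,6] − [2,6] + [2,3],
  ∂[0,4,5] = [4,5] − [0,5] + [0,4].
The 18×12 boundary matrix has rank 12 and Smith normal form diag(1,1,1,1,1,1,1,1,1,1,1,2).

Now H_k = ker ∂_k / im ∂_{k+1}, so:

  H_0: rank C_0 − rank ∂_1 = 7 − 6 = 1, and the invariant factors of ∂_1 are all 1, so H_0 = Z.
  H_1: rank ker ∂_1 − rank ∂_2 = (18 − 6) − 12 = 0, and ∂_2 has invariant factor 2 > 1, so H_1 = Z/2Z.
  H_2: rank ker ∂_2 − rank ∂_3 = (12 − 12) − 0 = 0, and there is no ∂_3, so H_2 = 0.

(K is a triangulation of the real projective plane RP^2.)

H_0 = Z,  H_1 = Z/2Z,  H_2 = 0.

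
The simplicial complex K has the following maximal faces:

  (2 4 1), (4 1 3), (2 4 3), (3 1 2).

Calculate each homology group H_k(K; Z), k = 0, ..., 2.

K has 4 vertices, 6 edges, 4 triangles.
rank ∂_0 = 0, rank ∂_1 = 3 ⇒ b_0 = 4 − 0 − 3 = 1; all invariant factors of ∂_1 are 1 so no torsion. So H_0 = Z.
rank ∂_1 = 3, rank ∂_2 = 3 ⇒ b_1 = 6 − 3 − 3 = 0; all invariant factors of ∂_2 are 1 so no torsion. So H_1 = 0.
rank ∂_2 = 3, rank ∂_3 = 0 ⇒ b_2 = 4 − 3 − 0 = 1. So H_2 = Z.

H_0 = Z,  H_1 = 0,  H_2 = Z.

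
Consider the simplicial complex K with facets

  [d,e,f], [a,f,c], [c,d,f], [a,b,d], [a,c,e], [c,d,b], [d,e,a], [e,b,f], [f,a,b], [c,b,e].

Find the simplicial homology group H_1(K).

Take the total order a < b < c < d < e < f on the vertex set. Then K (dimension 2) consists of the simplices:

  0-simplices (6): a, b, c, d, e, f
  1-simplices (15): ab, ac, ad, ae, af, bc, bd, be, bf, cd, ce, cf, de, df, ef
  2-simplices (10): abd, abf, ace, acf, ade, bcd, bce, bef, cdf, def

so the chain groups are C_0 ≅ Z^6, C_1 ≅ Z^15, C_2 ≅ Z^10.

Boundary ∂_1: C_1 → C_0 maps an edge to its endpoints' difference, ∂[p,q] = q − p. For instance
  ∂ab = b − a.
The 6×15 boundary matrix has rank 5 and Smith normal form diag(1,1,1,1,1).

∂_2: C_2 → C_1 acts by ∂[p,q,r] = [q,r] − [p,r] + [p,q]. For instance
  ∂def = ef − df + de,
  ∂bcd = cd − bd + bc.
This gives a 15×10 integer matrix of rank 10; reducing to Smith normal form yields diagonal entries (1,1,1,1,1,1,1,1,1,2).

From H_k ≅ ker(∂_k) / im(∂_{k+1}) we obtain:

  H_1: rank ker ∂_1 − rank ∂_2 = (15 − 5) − 10 = 0, and ∂_2 has invariant factor 2 > 1, so H_1 ≅ Z/2.

H_1 = Z/2.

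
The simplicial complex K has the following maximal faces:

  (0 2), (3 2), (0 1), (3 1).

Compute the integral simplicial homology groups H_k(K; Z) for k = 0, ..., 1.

H_0 = Z,  H_1 = Z.

Order the vertices as 0 < 1 < 2 < 3. Listing each simplex with vertices in this order, K has dimension 1 with simplices:

  0-simplices (4): [0], [1], [2], [3]
  1-simplices (4): [0,1], [0,2], [1,3], [2,3]

so the chain groups are C_0 ≅ Z^4, C_1 ≅ Z^4.

The boundary map ∂_1: C_1 → C_0 sends each edge [p,q] (with p < q) to q − p.
This gives a 4×4 integer matrix of rank 3; reducing to Smith normal form yields diagonal entries (1,1,1).

Now H_k = ker ∂_k / im ∂_{k+1}, so:

  H_0: rank C_0 − rank ∂_1 = 4 − 3 = 1, and the invariant factors of ∂_1 are all 1, so H_0 = Z.
  H_1: rank ker ∂_1 − rank ∂_2 = (4 − 3) − 0 = 1, and there is no ∂_2, so H_1 = Z.

(K is a triangulation of the circle S^1.)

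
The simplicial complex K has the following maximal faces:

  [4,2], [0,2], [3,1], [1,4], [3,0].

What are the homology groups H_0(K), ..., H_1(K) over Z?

Order the vertices as 0 < 1 < 2 < 3 < 4. Listing each simplex with vertices in this order, K has dimension 1 with simplices:

  0-simplices (5): [0], [1], [2], [3], [4]
  1-simplices (5): [0,2], [0,3], [1,3], [1,4], [2,4]

giving chain groups C_0 ≅ Z^5, C_1 ≅ Z^5.

Boundary ∂_1: C_1 → C_0 maps an edge to its endpoints' difference, ∂[p,q] = q − p. For instance
  ∂[1,3] = [3] − [1].
This gives a 5×5 integer matrix of rank 4; reducing to Smith normal form yields diagonal entries (1,1,1,1).

Now H_k = ker ∂_k / im ∂_{k+1}, so:

  H_0: rank C_0 − rank ∂_1 = 5 − 4 = 1, and the invariant factors of ∂_1 are all 1, so H_0 = Z.
  H_1: rank ker ∂_1 − rank ∂_2 = (5 − 4) − 0 = 1, and there is no ∂_2, so H_1 = Z.

As a check, the Euler characteristic is 5 − 5 = 0, which agrees with 1 − 1 = 0.
(K is a triangulation of the circle S^1.)

H_0 = Z,  H_1 = Z.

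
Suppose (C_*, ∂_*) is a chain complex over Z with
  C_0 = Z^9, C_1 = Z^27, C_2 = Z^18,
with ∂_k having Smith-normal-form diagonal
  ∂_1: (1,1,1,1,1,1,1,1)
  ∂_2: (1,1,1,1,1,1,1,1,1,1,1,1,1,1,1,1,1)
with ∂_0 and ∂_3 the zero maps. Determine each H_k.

H_0 = Z,  H_1 = Z^2,  H_2 = Z.

H_0: b_0 = 9 − 0 − 8 = 1; torsion from ∂_1 factors > 1: none. So H_0 = Z.
H_1: b_1 = 27 − 8 − 17 = 2; torsion from ∂_2 factors > 1: none. So H_1 = Z^2.
H_2: b_2 = 18 − 17 − 0 = 1; torsion from ∂_3 factors > 1: none. So H_2 = Z.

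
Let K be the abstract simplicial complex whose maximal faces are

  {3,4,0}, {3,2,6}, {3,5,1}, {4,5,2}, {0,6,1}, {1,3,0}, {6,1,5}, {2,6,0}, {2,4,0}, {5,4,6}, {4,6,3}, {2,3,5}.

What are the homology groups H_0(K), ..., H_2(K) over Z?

H_0 = Z,  H_1 = Z/2,  H_2 = 0.

Take the total order 0 < 1 < 2 < 3 < 4 < 5 < 6 on the vertex set. Then K (dimension 2) consists of the simplices:

  0-simplices (7): [0], [1], [2], [3], [4], [5], [6]
  1-simplices (18): [0,1], [0,2], [0,3], [0,4], [0,6], [1,3], [1,5], [1,6], [2,3], [2,4], [2,5], [2,6], [3,4], [3,5], [3,6], [4,5], [4,6], [5,6]
  2-simplices (12): [0,1,3], [0,1,6], [0,2,4], [0,2,6], [0,3,4], [1,3,5], [1,5,6], [2,3,5], [2,3,6], [2,4,5], [3,4,6], [4,5,6]

so the chain groups are C_0 ≅ Z^7, C_1 ≅ Z^18, C_2 ≅ Z^12.

The boundary map ∂_1: C_1 → C_0 maps an edge to its endpoints' difference, ∂[p,q] = q − p. For instance
  ∂[0,6] = [6] − [0].
As a 7×18 matrix over Z this has rank 6, with invariant factors (1,1,1,1,1,1).

Boundary ∂_2: C_2 → C_1 sends each 2-simplex [p,q,r] to [q,r] − [p,r] + [p,q]. For instance
  ∂[1,5,6] = [5,6] − [1,6] + [1,5],
  ∂[0,2,6] = [2,6] − [0,6] + [0,2].
As a 18×12 matrix over Z this has rank 12, with invariant factors (1,1,1,1,1,1,1,1,1,1,1,2).

Reading off H_k = ker ∂_k / im ∂_{k+1}:

  H_0: rank C_0 − rank ∂_1 = 7 − 6 = 1, and the invariant factors of ∂_1 are all 1, so H_0 = Z.
  H_1: rank ker ∂_1 − rank ∂_2 = (18 − 6) − 12 = 0, and ∂_2 has invariant factor 2 > 1, so H_1 = Z/2.
  H_2: rank ker ∂_2 − rank ∂_3 = (12 − 12) − 0 = 0, and there is no ∂_3, so H_2 = 0.

As a check, the Euler characteristic is 7 − 18 + 12 = 1, which agrees with 1 − 0 + 0 = 1.
(K is a triangulation of the real projective plane RP^2.)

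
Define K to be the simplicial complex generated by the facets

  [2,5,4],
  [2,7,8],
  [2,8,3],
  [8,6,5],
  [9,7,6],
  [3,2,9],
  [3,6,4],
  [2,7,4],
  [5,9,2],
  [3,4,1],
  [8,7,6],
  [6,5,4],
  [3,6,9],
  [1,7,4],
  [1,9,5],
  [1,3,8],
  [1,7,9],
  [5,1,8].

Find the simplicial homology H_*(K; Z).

H_0 ≅ Z,  H_1 ≅ Z^2,  H_2 ≅ Z.

Order the vertices as 1 < 2 < 3 < 4 < 5 < 6 < 7 < 8 < 9. Listing each simplex with vertices in this order, K has dimension 2 with simplices:

  0-simplices (9): [1], [2], [3], [4], [5], [6], [7], [8], [9]
  1-simplices (27): (27 of them)
  2-simplices (18): [1,3,4], [1,3,8], [1,4,7], [1,5,8], [1,5,9], [1,7,9], [2,3,8], [2,3,9], [2,4,5], [2,4,7], [2,5,9], [2,7,8], [3,4,6], [3,6,9], [4,5,6], [5,6,8], [6,7,8], [6,7,9]

giving chain groups C_0 ≅ Z^9, C_1 ≅ Z^27, C_2 ≅ Z^18.

The boundary map ∂_1: C_1 → C_0 sends each edge [p,q] (with p < q) to q − p. For instance
  ∂[1,9] = [9] − [1].
The resulting 9×27 matrix has rank 8, and its Smith normal form has invariant factors (1,1,1,1,1,1,1,1).

The boundary map ∂_2: C_2 → C_1 sends each 2-simplex [p,q,r] to [q,r] − [p,r] + [p,q]. For instance
  ∂[1,7,9] = [7,9] − [1,9] + [1,7],
  ∂[2,3,8] = [3,8] − [2,8] + [2,3].
The 27×18 boundary matrix has rank 17 and Smith normal form diag(1,1,1,1,1,1,1,1,1,1,1,1,1,1,1,1,1).

Reading off H_k = ker ∂_k / im ∂_{k+1}:

  H_0: rank C_0 − rank ∂_1 = 9 − 8 = 1, and the invariant factors of ∂_1 are all 1, so H_0 = Z.
  H_1: rank ker ∂_1 − rank ∂_2 = (27 − 8) − 17 = 2, and the invariant factors of ∂_2 are all 1, so H_1 = Z^2.
  H_2: rank ker ∂_2 − rank ∂_3 = (18 − 17) − 0 = 1, and there is no ∂_3, so H_2 = Z.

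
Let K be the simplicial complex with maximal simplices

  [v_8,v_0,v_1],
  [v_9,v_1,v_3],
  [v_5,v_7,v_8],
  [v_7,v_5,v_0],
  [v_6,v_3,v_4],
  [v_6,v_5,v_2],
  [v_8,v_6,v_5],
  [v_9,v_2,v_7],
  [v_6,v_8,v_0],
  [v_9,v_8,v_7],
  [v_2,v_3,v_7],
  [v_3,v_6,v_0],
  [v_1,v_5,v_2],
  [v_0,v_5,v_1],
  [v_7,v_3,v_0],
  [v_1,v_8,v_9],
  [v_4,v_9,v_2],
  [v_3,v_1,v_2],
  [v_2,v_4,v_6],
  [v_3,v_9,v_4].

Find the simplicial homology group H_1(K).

K has 10 vertices, 30 edges, 20 triangles.
rank ∂_1 = 9, rank ∂_2 = 20 ⇒ b_1 = 30 − 9 − 20 = 1; ∂_2 has invariant factor(s) [2] giving torsion. So H_1 = Z ⊕ Z/2.

H_1 ≅ Z ⊕ Z/2.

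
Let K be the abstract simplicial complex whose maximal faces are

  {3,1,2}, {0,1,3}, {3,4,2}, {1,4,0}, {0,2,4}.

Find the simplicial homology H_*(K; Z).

Order the vertices as 0 < 1 < 2 < 3 < 4. Listing each simplex with vertices in this order, K has dimension 2 with simplices:

  0-simplices (5): [0], [1], [2], [3], [4]
  1-simplices (10): [0,1], [0,2], [0,3], [0,4], [1,2], [1,3], [1,4], [2,3], [2,4], [3,4]
  2-simplices (5): [0,1,3], [0,1,4], [0,2,4], [1,2,3], [2,3,4]

so the chain groups are C_0 ≅ Z^5, C_1 ≅ Z^10, C_2 ≅ Z^5.

Boundary ∂_1: C_1 → C_0 maps an edge to its endpoints' difference, ∂[p,q] = q − p.
As a 5×10 matrix over Z this has rank 4, with invariant factors (1,1,1,1).

Boundary ∂_2: C_2 → C_1 sends each 2-simplex [p,q,r] to [q,r] − [p,r] + [p,q]. For instance
  ∂[0,1,3] = [1,3] − [0,3] + [0,1],
  ∂[0,1,4] = [1,4] − [0,4] + [0,1].
The resulting 10×5 matrix has rank 5, and its Smith normal form has invariant factors (1,1,1,1,1).

Now H_k = ker ∂_k / im ∂_{k+1}, so:

  H_0: rank C_0 − rank ∂_1 = 5 − 4 = 1, and the invariant factors of ∂_1 are all 1, so H_0 = Z.
  H_1: rank ker ∂_1 − rank ∂_2 = (10 − 4) − 5 = 1, and the invariant factors of ∂_2 are all 1, so H_1 = Z.
  H_2: rank ker ∂_2 − rank ∂_3 = (5 − 5) − 0 = 0, and there is no ∂_3, so H_2 = 0.

H_0 ≅ Z,  H_1 ≅ Z,  H_2 = 0.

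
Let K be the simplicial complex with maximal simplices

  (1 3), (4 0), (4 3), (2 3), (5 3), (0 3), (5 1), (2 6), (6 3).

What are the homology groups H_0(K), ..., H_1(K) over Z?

H_0 = Z,  H_1 = Z^3.

We work with the vertex ordering 0 < 1 < 2 < 3 < 4 < 5 < 6. The simplices of K, each written with vertices in increasing order, are:

  0-simplices (7): [0], [1], [2], [3], [4], [5], [6]
  1-simplices (9): [0,3], [0,4], [1,3], [1,5], [2,3], [2,6], [3,4], [3,5], [3,6]

giving chain groups C_0 ≅ Z^7, C_1 ≅ Z^9.

∂_1: C_1 → C_0 maps an edge to its endpoints' difference, ∂[p,q] = q − p.
The 7×9 boundary matrix has rank 6 and Smith normal form diag(1,1,1,1,1,1).

From H_k ≅ ker(∂_k) / im(∂_{k+1}) we obtain:

  H_0: rank C_0 − rank ∂_1 = 7 − 6 = 1, and the invariant factors of ∂_1 are all 1, so H_0 ≅ Z.
  H_1: rank ker ∂_1 − rank ∂_2 = (9 − 6) − 0 = 3, and there is no ∂_2, so H_1 ≅ Z^3.

As a check, the Euler characteristic is 7 − 9 = -2, which agrees with 1 − 3 = -2.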